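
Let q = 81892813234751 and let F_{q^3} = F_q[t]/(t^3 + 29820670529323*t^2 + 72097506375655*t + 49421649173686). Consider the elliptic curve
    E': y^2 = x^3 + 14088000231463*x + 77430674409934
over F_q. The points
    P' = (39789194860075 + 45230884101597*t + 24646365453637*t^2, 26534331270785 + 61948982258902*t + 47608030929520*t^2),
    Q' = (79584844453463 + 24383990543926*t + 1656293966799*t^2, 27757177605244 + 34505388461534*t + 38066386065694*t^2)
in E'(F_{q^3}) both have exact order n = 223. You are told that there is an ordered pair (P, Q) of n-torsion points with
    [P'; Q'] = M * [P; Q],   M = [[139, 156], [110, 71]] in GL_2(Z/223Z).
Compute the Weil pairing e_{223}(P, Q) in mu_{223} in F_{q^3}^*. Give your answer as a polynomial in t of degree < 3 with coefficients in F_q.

23450910674733 + 55334891543078*t + 69940023205395*t^2

Since e_{223}(P,P)=e_{223}(Q,Q)=1 and e_{223}(Q,P)=e_{223}(P,Q)^{-1}, expanding e_{223}(139*P + 156*Q,110*P + 71*Q) leaves e(P,Q)^det(M).
det M = 139*71 - 156*110 = -7291 = 68 (mod 223); 68^{-1} = 82 (mod 223).
Build f_{223,P'} and f_{223,Q'} via the 8-bit ladder of 223=11011111_2; evaluate at shifted divisors; quotient in F_{81892813234751^3}.
So e_{223}(P',Q') = 29479940672678 + 19803766562794*t + 7092497347816*t^2.
Thus e_{223}(P,Q) = 23450910674733 + 55334891543078*t + 69940023205395*t^2.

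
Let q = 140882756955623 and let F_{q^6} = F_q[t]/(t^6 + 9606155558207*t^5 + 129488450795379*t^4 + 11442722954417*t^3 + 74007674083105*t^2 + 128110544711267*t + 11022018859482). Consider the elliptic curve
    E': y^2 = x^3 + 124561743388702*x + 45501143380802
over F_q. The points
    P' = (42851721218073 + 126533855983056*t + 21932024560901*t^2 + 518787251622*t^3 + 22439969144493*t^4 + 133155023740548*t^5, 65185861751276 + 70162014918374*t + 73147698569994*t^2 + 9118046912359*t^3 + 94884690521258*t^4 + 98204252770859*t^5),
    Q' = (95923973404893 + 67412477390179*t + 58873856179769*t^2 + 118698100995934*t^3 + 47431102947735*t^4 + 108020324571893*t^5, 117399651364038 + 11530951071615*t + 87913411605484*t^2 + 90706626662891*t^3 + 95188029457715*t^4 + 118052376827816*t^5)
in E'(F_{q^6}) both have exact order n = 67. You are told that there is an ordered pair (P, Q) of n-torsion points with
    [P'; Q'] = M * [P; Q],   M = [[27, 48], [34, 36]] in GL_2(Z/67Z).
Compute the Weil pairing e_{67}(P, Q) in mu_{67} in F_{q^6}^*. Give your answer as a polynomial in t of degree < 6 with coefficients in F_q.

66538396361613 + 103480497430967*t + 30966824356645*t^2 + 124155960605236*t^3 + 13655894832766*t^4 + 47415775627816*t^5

Since e_{67}(P,P)=e_{67}(Q,Q)=1 and e_{67}(Q,P)=e_{67}(P,Q)^{-1}, expanding e_{67}(27*P + 48*Q,34*P + 36*Q) leaves e(P,Q)^det(M).
det M = 27*36 - 48*34 = -660 = 10 (mod 67); 10^{-1} = 47 (mod 67).
Build f_{67,P'} and f_{67,Q'} via the 7-bit ladder of 67=1000011_2; evaluate at shifted divisors; quotient in F_{140882756955623^6}.
Miller gives e_{67}(P',Q') = 130198596444113 + 139298191793835*t + 7498167159004*t^2 + 5563467297777*t^3 + 27863931210242*t^4 + 92402163933514*t^5 in F_{140882756955623^6}.
Thus e_{67}(P,Q) = 66538396361613 + 103480497430967*t + 30966824356645*t^2 + 124155960605236*t^3 + 13655894832766*t^4 + 47415775627816*t^5.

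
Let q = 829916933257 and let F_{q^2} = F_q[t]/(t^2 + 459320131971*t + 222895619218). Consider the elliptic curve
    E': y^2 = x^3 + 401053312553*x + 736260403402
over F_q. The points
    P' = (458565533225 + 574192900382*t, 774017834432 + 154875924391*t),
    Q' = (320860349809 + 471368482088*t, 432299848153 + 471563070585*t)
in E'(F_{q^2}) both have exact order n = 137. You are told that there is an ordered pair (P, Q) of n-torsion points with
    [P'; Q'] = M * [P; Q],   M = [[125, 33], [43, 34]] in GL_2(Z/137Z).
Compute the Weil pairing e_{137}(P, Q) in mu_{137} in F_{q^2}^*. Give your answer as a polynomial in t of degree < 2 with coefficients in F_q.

Under M = [[125,33],[43,34]] in GL_2(Z/137), e_{137}(P',Q') = e_{137}(P,Q)^(125*34-33*43 mod 137).
det M = 125*34 - 33*43 = 2831 = 91 (mod 137); 91^{-1} = 134 (mod 137).
n = 137 = (10001001)_2 (8 bits, wt 3); accumulate f_{137,P'}(Q'+S)/f_{137,P'}(S) along the 7-step ladder.
Miller gives e_{137}(P',Q') = 749398948167 + 357338701071*t in F_{829916933257^2}.
Finally e_{137}(P,Q) = 227391983560 + 116267378666*t.

227391983560 + 116267378666*t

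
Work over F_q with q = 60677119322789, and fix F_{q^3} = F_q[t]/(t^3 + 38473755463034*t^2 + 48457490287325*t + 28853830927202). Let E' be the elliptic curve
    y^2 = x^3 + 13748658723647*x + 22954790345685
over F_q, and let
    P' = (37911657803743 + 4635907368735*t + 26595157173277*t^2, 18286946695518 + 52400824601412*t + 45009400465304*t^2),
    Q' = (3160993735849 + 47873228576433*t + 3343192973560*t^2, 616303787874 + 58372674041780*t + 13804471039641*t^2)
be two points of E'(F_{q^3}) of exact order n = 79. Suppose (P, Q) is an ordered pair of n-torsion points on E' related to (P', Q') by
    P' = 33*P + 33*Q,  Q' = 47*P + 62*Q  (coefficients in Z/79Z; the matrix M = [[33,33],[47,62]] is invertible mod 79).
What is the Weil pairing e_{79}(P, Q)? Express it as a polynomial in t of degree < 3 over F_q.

Under M = [[33,33],[47,62]] in GL_2(Z/79), e_{79}(P',Q') = e_{79}(P,Q)^(33*62-33*47 mod 79).
det(M) mod 79 = 21; its inverse in (Z/79)^* is 64 (check: 21*64 mod 79 = 1).
n = 79 = (1001111)_2 (7 bits, wt 5); accumulate f_{79,P'}(Q'+S)/f_{79,P'}(S) along the 6-step ladder.
Miller gives e_{79}(P',Q') = 10515697412308 + 11069540260188*t + 3810066089822*t^2 in F_{60677119322789^3}.
(10515697412308 + 11069540260188*t + 3810066089822*t^2)^{64} mod (60677119322789,f) = 24001199212983 + 3231342622459*t + 45062902218219*t^2.

24001199212983 + 3231342622459*t + 45062902218219*t^2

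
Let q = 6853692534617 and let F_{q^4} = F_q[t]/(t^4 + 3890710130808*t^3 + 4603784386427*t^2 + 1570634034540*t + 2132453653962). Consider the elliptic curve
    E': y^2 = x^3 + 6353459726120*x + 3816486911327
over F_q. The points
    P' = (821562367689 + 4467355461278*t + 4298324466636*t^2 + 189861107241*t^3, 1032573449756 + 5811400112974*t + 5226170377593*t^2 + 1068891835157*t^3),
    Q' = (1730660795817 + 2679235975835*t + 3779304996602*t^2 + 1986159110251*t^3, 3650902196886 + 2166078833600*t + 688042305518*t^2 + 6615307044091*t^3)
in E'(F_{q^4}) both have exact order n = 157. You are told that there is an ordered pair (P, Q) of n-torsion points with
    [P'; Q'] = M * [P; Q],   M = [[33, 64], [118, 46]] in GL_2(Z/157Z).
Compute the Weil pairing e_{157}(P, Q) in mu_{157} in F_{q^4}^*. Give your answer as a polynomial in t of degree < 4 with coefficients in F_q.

5898368329702 + 507355611511*t + 1081674972348*t^2 + 2668199467464*t^3

e_{157} is bilinear + alternating on E[157], so e_{157}(33*P + 64*Q, 118*P + 46*Q) = e_{157}(P,Q)^(33*46-64*118).
Hence e(P,Q) = e(P',Q')^{30} where 30 = 89^{-1} mod 157.
Build f_{157,P'} and f_{157,Q'} via the 8-bit ladder of 157=10011101_2; evaluate at shifted divisors; quotient in F_{6853692534617^4}.
e_{157}(P',Q') = 6491694943700 + 943181554757*t + 1496484948963*t^2 + 4075492111734*t^3.
Finally e_{157}(P,Q) = 5898368329702 + 507355611511*t + 1081674972348*t^2 + 2668199467464*t^3.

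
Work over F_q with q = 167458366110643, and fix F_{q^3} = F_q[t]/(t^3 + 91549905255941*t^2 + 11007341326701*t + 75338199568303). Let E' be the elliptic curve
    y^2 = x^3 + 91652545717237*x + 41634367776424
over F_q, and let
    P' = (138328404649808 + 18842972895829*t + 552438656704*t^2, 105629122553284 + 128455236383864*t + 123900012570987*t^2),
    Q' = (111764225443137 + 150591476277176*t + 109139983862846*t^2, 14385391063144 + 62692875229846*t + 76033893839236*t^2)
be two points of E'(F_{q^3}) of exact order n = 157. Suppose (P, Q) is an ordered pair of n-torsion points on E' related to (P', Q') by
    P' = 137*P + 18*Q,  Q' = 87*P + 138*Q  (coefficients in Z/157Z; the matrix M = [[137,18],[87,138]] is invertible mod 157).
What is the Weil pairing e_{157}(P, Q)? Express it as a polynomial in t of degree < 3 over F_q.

Since e_{157}(P,P)=e_{157}(Q,Q)=1 and e_{157}(Q,P)=e_{157}(P,Q)^{-1}, expanding e_{157}(137*P + 18*Q,87*P + 138*Q) leaves e(P,Q)^det(M).
det M = 137*138 - 18*87 = 17340 = 70 (mod 157); 70^{-1} = 83 (mod 157).
Run Miller on y^2=x^3+91652545717237*x+41634367776424 over F_{167458366110643}: ladder 10011101 (8 bits); e = f_P(D_Q)/f_Q(D_P).
The quotient is 14251754606096 + 93282570085905*t + 26247970859990*t^2.
Thus e_{157}(P,Q) = 114626626717877 + 122180760921417*t + 132714840956155*t^2.

114626626717877 + 122180760921417*t + 132714840956155*t^2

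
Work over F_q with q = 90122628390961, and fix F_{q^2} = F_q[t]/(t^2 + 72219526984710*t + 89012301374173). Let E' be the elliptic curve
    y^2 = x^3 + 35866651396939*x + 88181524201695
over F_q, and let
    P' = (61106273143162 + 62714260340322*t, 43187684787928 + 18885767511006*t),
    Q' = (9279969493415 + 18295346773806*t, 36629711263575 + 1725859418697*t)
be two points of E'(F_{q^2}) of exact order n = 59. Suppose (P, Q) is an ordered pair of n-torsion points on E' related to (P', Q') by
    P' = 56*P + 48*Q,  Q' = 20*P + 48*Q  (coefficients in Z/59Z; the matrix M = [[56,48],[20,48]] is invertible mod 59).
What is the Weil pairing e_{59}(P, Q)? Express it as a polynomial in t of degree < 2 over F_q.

36090450098334 + 61462428902097*t

The 59-Weil pairing on E[59] over F_{90122628390961} is alternating-bilinear: e_{59}(P',Q') = e_{59}(P,Q)^det(M).
det M = 56*48 - 48*20 = 1728 = 17 (mod 59); 17^{-1} = 7 (mod 59).
n = 59 = (111011)_2 (6 bits, wt 5); accumulate f_{59,P'}(Q'+S)/f_{59,P'}(S) along the 5-step ladder.
Miller gives e_{59}(P',Q') = 73734488704192 + 36689494763293*t in F_{90122628390961^2}.
Finally e_{59}(P,Q) = 36090450098334 + 61462428902097*t.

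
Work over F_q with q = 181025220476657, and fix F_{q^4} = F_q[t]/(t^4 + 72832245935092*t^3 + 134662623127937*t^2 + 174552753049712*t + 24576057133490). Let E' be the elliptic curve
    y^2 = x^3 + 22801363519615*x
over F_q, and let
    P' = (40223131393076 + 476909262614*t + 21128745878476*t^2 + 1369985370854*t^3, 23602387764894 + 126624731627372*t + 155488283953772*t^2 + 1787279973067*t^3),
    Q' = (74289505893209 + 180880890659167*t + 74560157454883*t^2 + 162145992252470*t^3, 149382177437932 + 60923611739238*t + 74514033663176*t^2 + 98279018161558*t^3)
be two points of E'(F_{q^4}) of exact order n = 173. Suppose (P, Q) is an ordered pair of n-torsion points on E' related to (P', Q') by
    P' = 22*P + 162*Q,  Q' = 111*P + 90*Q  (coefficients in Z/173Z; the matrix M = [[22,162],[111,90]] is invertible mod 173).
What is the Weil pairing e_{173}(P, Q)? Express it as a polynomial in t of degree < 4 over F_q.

143086534732292 + 135560609272635*t + 80468758068061*t^2 + 5674869130883*t^3

e_{173} is bilinear + alternating on E[173], so e_{173}(22*P + 162*Q, 111*P + 90*Q) = e_{173}(P,Q)^(22*90-162*111).
det M = 22*90 - 162*111 = -16002 = 87 (mod 173); 87^{-1} = 2 (mod 173).
Run Miller on y^2=x^3+22801363519615*x over F_{181025220476657}: ladder 10101101 (8 bits); e = f_P(D_Q)/f_Q(D_P).
Miller gives e_{173}(P',Q') = 113868047336062 + 37999194536266*t + 23356574129332*t^2 + 156984267762296*t^3 in F_{181025220476657^4}.
e_{173}(P,Q) = (113868047336062 + 37999194536266*t + 23356574129332*t^2 + 156984267762296*t^3)^{2} = 143086534732292 + 135560609272635*t + 80468758068061*t^2 + 5674869130883*t^3.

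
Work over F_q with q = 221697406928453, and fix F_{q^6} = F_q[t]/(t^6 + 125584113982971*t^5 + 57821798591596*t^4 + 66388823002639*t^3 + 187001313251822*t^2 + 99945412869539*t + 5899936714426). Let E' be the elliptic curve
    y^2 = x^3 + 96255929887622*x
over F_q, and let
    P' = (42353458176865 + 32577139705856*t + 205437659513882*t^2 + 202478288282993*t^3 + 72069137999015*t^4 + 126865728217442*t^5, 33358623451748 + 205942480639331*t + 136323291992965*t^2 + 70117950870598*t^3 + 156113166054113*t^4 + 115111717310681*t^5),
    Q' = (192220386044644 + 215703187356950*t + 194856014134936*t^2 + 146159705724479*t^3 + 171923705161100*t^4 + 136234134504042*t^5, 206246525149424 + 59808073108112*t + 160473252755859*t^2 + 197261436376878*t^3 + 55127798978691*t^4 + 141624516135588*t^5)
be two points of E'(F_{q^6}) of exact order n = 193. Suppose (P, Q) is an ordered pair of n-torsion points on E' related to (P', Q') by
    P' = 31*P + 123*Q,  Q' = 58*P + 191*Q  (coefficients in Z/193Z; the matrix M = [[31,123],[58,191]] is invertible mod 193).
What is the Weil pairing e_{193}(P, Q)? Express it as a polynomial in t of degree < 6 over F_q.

123294948721278 + 117067818374437*t + 159291282329903*t^2 + 35461979015543*t^3 + 123556964265086*t^4 + 64556425064445*t^5

e_{193}(aP+bQ,cP+dQ) = e_{193}(P,Q)^(ad-bc); with (a,b,c,d)=(31,123,58,191) this gives the det-193 law.
Hence e(P,Q) = e(P',Q')^{7} where 7 = 138^{-1} mod 193.
Run Miller on y^2=x^3+96255929887622*x over F_{221697406928453}: ladder 11000001 (8 bits); e = f_P(D_Q)/f_Q(D_P).
Miller gives e_{193}(P',Q') = 40575117315080 + 171506411199025*t + 12357845206688*t^2 + 24534912386022*t^3 + 9911103219896*t^4 + 139235973189602*t^5 in F_{221697406928453^6}.
e_{193}(P,Q) = (40575117315080 + 171506411199025*t + 12357845206688*t^2 + 24534912386022*t^3 + 9911103219896*t^4 + 139235973189602*t^5)^{7} = 123294948721278 + 117067818374437*t + 159291282329903*t^2 + 35461979015543*t^3 + 123556964265086*t^4 + 64556425064445*t^5.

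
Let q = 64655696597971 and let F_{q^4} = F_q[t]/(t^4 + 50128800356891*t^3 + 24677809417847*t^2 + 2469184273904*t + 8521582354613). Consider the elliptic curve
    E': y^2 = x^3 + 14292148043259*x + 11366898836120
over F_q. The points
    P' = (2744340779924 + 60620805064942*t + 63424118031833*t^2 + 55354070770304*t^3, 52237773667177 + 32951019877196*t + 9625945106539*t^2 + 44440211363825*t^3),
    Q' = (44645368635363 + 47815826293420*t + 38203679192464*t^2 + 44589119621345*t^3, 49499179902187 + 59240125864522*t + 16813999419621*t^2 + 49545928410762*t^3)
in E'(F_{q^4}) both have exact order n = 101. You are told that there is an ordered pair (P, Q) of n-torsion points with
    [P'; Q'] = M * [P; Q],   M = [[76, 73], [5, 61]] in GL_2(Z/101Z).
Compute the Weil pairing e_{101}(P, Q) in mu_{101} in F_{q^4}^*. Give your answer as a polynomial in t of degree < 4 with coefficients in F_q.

28772303725972 + 16364174994688*t + 15632004001758*t^2 + 19662391914579*t^3

The 101-Weil pairing on E[101] over F_{64655696597971} is alternating-bilinear: e_{101}(P',Q') = e_{101}(P,Q)^det(M).
76*61 - 73*5 = 4271; reduced mod 101: det = 29, inverse 7.
Build f_{101,P'} and f_{101,Q'} via the 7-bit ladder of 101=1100101_2; evaluate at shifted divisors; quotient in F_{64655696597971^4}.
f_P(D_Q)/f_Q(D_P) = 41116735348129 + 56367609653904*t + 8861878887146*t^2 + 26661865321972*t^3.
Finally e_{101}(P,Q) = 28772303725972 + 16364174994688*t + 15632004001758*t^2 + 19662391914579*t^3.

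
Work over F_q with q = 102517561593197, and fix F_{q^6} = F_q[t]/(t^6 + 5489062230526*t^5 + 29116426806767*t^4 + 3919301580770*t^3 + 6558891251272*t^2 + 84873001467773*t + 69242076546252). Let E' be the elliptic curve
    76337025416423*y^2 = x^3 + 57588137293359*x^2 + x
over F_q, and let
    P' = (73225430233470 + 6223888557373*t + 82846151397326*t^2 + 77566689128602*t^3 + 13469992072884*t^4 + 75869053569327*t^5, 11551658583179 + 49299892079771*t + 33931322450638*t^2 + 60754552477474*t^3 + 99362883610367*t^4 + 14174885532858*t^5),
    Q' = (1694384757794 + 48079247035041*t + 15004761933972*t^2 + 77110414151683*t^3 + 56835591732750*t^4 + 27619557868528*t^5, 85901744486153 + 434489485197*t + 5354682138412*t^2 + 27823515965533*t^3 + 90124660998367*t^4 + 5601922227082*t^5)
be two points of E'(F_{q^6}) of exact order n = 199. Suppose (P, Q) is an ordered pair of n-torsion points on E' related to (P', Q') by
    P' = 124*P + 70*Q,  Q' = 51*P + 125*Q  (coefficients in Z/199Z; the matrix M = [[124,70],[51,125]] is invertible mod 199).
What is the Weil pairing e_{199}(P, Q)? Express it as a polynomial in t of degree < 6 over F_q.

Under M = [[124,70],[51,125]] in GL_2(Z/199), e_{199}(P',Q') = e_{199}(P,Q)^(124*125-70*51 mod 199).
Inverting 189 mod 199: 179. Thus e_{199}(P,Q) = e(P',Q')^{179}.
Undo Montgomery via alpha=91544687027501, beta=8415516686642: (a',b')=(100736404161495,44227248102552) over F_{102517561593197}.
n = 199 = (11000111)_2 (8 bits, wt 5); accumulate f_{199,P'}(Q'+S)/f_{199,P'}(S) along the 7-step ladder.
f_P(D_Q)/f_Q(D_P) = 26218545006177 + 60001119758948*t + 13078599920468*t^2 + 78415879935669*t^3 + 45270737491808*t^4 + 83583236995019*t^5.
(26218545006177 + 60001119758948*t + 13078599920468*t^2 + 78415879935669*t^3 + 45270737491808*t^4 + 83583236995019*t^5)^{179} mod (102517561593197,f) = 86501808299644 + 24314852592542*t + 10296446701816*t^2 + 56760599294614*t^3 + 48029795960197*t^4 + 23076550281600*t^5.

86501808299644 + 24314852592542*t + 10296446701816*t^2 + 56760599294614*t^3 + 48029795960197*t^4 + 23076550281600*t^5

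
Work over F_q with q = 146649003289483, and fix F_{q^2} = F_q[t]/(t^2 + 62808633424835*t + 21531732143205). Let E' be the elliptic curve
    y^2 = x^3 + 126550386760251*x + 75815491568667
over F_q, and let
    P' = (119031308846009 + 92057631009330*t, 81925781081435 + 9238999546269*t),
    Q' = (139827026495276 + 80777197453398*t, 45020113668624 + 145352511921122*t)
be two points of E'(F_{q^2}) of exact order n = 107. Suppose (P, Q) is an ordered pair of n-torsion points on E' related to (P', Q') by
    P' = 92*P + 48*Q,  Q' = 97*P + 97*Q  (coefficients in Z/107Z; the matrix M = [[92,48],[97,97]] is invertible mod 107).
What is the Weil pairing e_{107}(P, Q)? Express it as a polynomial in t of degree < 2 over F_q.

Under M = [[92,48],[97,97]] in GL_2(Z/107), e_{107}(P',Q') = e_{107}(P,Q)^(92*97-48*97 mod 107).
92*97 - 48*97 = 4268; reduced mod 107: det = 95, inverse 98.
Double-and-add over 1101011: 7-1 doublings, 5-1 additions; each step l_{T,T}/v_{2T} or l_{T,P'}/v at Q'+S for random S.
Result: e(P',Q') = 13085848762414 + 47739904923433*t.
Thus e_{107}(P,Q) = 110709731772560 + 45609434895701*t.

110709731772560 + 45609434895701*t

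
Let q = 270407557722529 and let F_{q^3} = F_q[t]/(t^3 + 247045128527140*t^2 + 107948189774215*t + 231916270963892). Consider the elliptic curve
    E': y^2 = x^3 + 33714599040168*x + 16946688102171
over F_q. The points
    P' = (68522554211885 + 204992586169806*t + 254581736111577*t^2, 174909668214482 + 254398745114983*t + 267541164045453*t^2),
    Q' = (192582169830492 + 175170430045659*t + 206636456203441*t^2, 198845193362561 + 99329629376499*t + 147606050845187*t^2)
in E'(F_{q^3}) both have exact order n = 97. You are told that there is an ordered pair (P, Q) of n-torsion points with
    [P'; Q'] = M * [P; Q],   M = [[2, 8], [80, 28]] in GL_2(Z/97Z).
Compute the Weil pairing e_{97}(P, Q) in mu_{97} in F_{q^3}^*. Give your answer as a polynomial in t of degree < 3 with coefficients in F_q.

57339460927736 + 8004268404678*t + 54036733940134*t^2

e_{97}(aP+bQ,cP+dQ) = e_{97}(P,Q)^(ad-bc); with (a,b,c,d)=(2,8,80,28) this gives the det-97 law.
det M = 2*28 - 8*80 = -584 = 95 (mod 97); 95^{-1} = 48 (mod 97).
7-bit Miller (1100001) on E'/F_{270407557722529} with a'=33714599040168, b'=16946688102171: accumulate tangent/chord ratios at Q'+S and P'+S'.
Result: e(P',Q') = 11012583330244 + 184066916303932*t + 263197549483076*t^2.
(11012583330244 + 184066916303932*t + 263197549483076*t^2)^{48} mod (270407557722529,f) = 57339460927736 + 8004268404678*t + 54036733940134*t^2.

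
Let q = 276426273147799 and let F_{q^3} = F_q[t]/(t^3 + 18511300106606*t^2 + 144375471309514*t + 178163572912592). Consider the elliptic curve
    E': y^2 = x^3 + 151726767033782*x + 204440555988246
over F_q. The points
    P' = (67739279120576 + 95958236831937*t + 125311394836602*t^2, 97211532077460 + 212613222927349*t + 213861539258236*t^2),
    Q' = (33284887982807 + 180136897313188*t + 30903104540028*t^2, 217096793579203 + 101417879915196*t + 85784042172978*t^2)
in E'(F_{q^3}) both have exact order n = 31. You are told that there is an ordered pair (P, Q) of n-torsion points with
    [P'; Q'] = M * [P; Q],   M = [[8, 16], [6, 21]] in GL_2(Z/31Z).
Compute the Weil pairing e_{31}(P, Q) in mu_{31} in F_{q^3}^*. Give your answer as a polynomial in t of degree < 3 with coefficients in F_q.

99849820278700 + 271152721686841*t + 176769609262585*t^2

The 31-Weil pairing on E[31] over F_{276426273147799} is alternating-bilinear: e_{31}(P',Q') = e_{31}(P,Q)^det(M).
det M = 8*21 - 16*6 = 72 = 10 (mod 31); 10^{-1} = 28 (mod 31).
Build f_{31,P'} and f_{31,Q'} via the 5-bit ladder of 31=11111_2; evaluate at shifted divisors; quotient in F_{276426273147799^3}.
f_P(D_Q)/f_Q(D_P) = 222096418474123 + 149866549406387*t + 110482271995803*t^2.
Finally e_{31}(P,Q) = 99849820278700 + 271152721686841*t + 176769609262585*t^2.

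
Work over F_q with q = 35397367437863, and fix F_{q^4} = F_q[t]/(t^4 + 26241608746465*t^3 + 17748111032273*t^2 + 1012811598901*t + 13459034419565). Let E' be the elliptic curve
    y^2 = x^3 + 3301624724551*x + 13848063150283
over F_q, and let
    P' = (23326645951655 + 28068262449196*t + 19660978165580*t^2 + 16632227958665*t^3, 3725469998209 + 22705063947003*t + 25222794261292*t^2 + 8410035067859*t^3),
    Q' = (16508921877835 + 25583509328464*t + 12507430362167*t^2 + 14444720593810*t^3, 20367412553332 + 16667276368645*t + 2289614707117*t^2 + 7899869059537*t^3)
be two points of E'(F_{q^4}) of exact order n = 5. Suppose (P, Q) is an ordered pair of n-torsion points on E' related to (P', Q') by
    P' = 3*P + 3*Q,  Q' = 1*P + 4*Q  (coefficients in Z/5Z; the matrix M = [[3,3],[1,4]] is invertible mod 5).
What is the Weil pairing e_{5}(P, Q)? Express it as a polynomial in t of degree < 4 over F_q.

4553338351448 + 34115195094325*t + 12729353483311*t^2 + 30494306505244*t^3

Under M = [[3,3],[1,4]] in GL_2(Z/5), e_{5}(P',Q') = e_{5}(P,Q)^(3*4-3*1 mod 5).
det(M) mod 5 = 4; its inverse in (Z/5)^* is 4 (check: 4*4 mod 5 = 1).
Run Miller on y^2=x^3+3301624724551*x+13848063150283 over F_{35397367437863}: ladder 101 (3 bits); e = f_P(D_Q)/f_Q(D_P).
e_{5}(P',Q') = 22639911091467 + 15909434985573*t + 33178783641075*t^2 + 13680662165888*t^3.
(22639911091467 + 15909434985573*t + 33178783641075*t^2 + 13680662165888*t^3)^{4} mod (35397367437863,f) = 4553338351448 + 34115195094325*t + 12729353483311*t^2 + 30494306505244*t^3.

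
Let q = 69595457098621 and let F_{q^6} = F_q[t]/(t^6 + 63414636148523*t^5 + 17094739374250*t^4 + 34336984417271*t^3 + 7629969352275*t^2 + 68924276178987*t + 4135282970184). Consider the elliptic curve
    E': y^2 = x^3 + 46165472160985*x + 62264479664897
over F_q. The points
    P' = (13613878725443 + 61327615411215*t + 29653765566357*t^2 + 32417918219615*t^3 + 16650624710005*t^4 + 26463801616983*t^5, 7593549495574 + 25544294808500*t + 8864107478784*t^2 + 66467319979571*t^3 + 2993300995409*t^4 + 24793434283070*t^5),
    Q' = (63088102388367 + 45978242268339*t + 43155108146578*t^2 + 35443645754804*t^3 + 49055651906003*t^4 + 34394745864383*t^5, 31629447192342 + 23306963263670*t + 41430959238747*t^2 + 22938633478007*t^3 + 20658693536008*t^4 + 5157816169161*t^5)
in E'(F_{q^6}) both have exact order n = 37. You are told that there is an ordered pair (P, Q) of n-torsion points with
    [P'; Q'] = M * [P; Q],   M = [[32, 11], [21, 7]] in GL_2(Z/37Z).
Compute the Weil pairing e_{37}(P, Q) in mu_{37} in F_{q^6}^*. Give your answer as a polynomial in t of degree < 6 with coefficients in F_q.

19104043863711 + 37671908346984*t + 31488379798567*t^2 + 17286168739993*t^3 + 61738101983359*t^4 + 34501447670142*t^5

Under M = [[32,11],[21,7]] in GL_2(Z/37), e_{37}(P',Q') = e_{37}(P,Q)^(32*7-11*21 mod 37).
det(M) mod 37 = 30; its inverse in (Z/37)^* is 21 (check: 30*21 mod 37 = 1).
Build f_{37,P'} and f_{37,Q'} via the 6-bit ladder of 37=100101_2; evaluate at shifted divisors; quotient in F_{69595457098621^6}.
Result: e(P',Q') = 63779362307941 + 2214513548821*t + 60731151116990*t^2 + 17261407532654*t^3 + 7572932781532*t^4 + 12012379235186*t^5.
Thus e_{37}(P,Q) = 19104043863711 + 37671908346984*t + 31488379798567*t^2 + 17286168739993*t^3 + 61738101983359*t^4 + 34501447670142*t^5.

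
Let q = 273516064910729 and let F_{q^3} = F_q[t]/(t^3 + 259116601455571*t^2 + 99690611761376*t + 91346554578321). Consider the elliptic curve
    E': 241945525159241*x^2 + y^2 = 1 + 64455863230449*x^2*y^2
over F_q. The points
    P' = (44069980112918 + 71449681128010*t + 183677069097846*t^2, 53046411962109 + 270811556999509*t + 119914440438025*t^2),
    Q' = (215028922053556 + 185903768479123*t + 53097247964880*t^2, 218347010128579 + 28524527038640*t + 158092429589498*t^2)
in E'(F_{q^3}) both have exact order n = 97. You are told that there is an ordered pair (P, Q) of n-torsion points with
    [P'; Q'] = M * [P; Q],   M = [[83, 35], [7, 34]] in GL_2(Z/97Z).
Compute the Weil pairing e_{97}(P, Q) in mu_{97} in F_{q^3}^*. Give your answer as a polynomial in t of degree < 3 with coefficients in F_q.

54822422528178 + 182185557418641*t + 218861359737877*t^2

e_{97} is bilinear + alternating on E[97], so e_{97}(83*P + 35*Q, 7*P + 34*Q) = e_{97}(P,Q)^(83*34-35*7).
Hence e(P,Q) = e(P',Q')^{30} where 30 = 55^{-1} mod 97.
Map (x,y)_Ed via u=(1+y)/(1-y), v=(1+y)/((1-y)x) to Montgomery A=9287304305222,B=46282602045673; then to (a',b')=(93819823003151,0).
Build f_{97,P'} and f_{97,Q'} via the 7-bit ladder of 97=1100001_2; evaluate at shifted divisors; quotient in F_{273516064910729^3}.
So e_{97}(P',Q') = 183752724748722 + 229405380376707*t + 255362341732965*t^2.
Thus e_{97}(P,Q) = 54822422528178 + 182185557418641*t + 218861359737877*t^2.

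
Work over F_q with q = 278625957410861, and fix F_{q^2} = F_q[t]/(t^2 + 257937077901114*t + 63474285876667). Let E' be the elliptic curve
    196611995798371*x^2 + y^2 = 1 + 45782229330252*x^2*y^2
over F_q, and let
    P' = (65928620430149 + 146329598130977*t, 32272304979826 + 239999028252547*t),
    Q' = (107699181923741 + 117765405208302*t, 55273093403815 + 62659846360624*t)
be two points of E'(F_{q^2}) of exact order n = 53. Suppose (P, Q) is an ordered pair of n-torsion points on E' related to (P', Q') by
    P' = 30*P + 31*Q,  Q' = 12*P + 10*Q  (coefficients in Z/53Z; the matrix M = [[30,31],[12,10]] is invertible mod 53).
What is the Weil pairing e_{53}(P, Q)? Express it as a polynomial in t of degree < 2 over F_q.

Alternating bilinearity on E[53] (values in mu_{53} in F_{278625957410861^2}) gives e(P',Q') = e(P,Q)^det(M).
Hence e(P,Q) = e(P',Q')^{39} where 39 = 34^{-1} mod 53.
Edwards a_E,d_E -> Montgomery A=229467405480046,B=237772429421135 -> Weierstrass 14492684097623,37285293218409 via alpha=86836697089914,beta=107363930969745.
Run Miller on y^2=x^3+14492684097623*x+37285293218409 over F_{278625957410861}: ladder 110101 (6 bits); e = f_P(D_Q)/f_Q(D_P).
So e_{53}(P',Q') = 210295610939706 + 195694548251783*t.
(210295610939706 + 195694548251783*t)^{39} mod (278625957410861,f) = 125899464720696 + 120696977776216*t.

125899464720696 + 120696977776216*t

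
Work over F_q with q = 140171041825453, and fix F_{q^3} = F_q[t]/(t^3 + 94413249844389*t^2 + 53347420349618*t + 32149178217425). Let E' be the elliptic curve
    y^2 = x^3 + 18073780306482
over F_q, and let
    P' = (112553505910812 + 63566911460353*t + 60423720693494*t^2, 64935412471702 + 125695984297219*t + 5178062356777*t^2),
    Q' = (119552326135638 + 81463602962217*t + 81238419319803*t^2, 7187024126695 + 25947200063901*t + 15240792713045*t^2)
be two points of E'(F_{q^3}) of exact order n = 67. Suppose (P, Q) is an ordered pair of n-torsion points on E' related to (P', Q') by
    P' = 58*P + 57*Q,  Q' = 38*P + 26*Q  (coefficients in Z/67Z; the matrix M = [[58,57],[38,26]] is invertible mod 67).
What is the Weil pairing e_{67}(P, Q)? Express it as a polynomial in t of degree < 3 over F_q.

133365211322217 + 34083967267544*t + 56607368024462*t^2

e_{67} is bilinear + alternating on E[67], so e_{67}(58*P + 57*Q, 38*P + 26*Q) = e_{67}(P,Q)^(58*26-57*38).
det(M) mod 67 = 12; its inverse in (Z/67)^* is 28 (check: 12*28 mod 67 = 1).
Double-and-add over 1000011: 7-1 doublings, 3-1 additions; each step l_{T,T}/v_{2T} or l_{T,P'}/v at Q'+S for random S.
f_P(D_Q)/f_Q(D_P) = 108081871121984 + 83094260816954*t + 26600270217756*t^2.
Raise to 28: e(P,Q) = 133365211322217 + 34083967267544*t + 56607368024462*t^2 in mu_{67}.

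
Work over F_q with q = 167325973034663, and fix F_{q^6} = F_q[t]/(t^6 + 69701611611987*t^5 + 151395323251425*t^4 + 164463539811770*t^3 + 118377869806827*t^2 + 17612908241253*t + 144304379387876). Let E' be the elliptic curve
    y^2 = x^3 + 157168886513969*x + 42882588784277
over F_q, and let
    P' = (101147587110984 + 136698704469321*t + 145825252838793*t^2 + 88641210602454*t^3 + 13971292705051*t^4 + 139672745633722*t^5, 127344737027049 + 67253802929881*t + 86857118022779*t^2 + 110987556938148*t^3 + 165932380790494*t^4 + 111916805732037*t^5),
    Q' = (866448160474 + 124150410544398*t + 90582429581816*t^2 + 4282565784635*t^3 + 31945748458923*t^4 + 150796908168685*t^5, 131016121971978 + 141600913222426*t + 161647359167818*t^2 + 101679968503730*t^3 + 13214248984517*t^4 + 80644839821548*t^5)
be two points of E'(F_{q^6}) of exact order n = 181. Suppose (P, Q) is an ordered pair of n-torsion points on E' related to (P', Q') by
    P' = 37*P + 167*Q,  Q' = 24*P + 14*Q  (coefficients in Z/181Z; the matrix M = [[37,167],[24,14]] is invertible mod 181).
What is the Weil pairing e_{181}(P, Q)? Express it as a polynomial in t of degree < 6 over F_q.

e_{181}(aP+bQ,cP+dQ) = e_{181}(P,Q)^(ad-bc); with (a,b,c,d)=(37,167,24,14) this gives the det-181 law.
Inverting 130 mod 181: 110. Thus e_{181}(P,Q) = e(P',Q')^{110}.
Build f_{181,P'} and f_{181,Q'} via the 8-bit ladder of 181=10110101_2; evaluate at shifted divisors; quotient in F_{167325973034663^6}.
Result: e(P',Q') = 131289670256483 + 165676351440820*t + 98741308264503*t^2 + 62727500897257*t^3 + 110089488554943*t^4 + 120673993236271*t^5.
e_{181}(P,Q) = (131289670256483 + 165676351440820*t + 98741308264503*t^2 + 62727500897257*t^3 + 110089488554943*t^4 + 120673993236271*t^5)^{110} = 38551179181331 + 158812261061340*t + 149303909365848*t^2 + 43470573551131*t^3 + 33156519077965*t^4 + 107867277624424*t^5.

38551179181331 + 158812261061340*t + 149303909365848*t^2 + 43470573551131*t^3 + 33156519077965*t^4 + 107867277624424*t^5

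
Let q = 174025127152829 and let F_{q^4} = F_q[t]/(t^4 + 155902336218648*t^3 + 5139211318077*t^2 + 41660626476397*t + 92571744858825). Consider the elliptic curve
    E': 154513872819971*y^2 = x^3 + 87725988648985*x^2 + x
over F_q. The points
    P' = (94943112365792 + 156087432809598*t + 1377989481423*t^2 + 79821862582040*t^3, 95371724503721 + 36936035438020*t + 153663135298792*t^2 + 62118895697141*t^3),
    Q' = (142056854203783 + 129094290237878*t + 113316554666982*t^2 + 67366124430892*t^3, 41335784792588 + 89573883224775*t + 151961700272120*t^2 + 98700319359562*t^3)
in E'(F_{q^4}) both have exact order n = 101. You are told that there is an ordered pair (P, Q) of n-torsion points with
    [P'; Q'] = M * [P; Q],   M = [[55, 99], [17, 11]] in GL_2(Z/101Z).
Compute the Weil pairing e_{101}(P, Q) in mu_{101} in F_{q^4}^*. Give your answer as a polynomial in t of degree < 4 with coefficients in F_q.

110876390841988 + 4806522916411*t + 107685469864516*t^2 + 49364533399881*t^3

The 101-Weil pairing on E[101] over F_{174025127152829} is alternating-bilinear: e_{101}(P',Q') = e_{101}(P,Q)^det(M).
det M = 55*11 - 99*17 = -1078 = 33 (mod 101); 33^{-1} = 49 (mod 101).
Set x_W=54300763683953*u+14922404165426, y_W=54300763683953*v; then E': y_W^2=x_W^3+13843869311469*x_W+75044273897188.
Double-and-add over 1100101: 7-1 doublings, 4-1 additions; each step l_{T,T}/v_{2T} or l_{T,P'}/v at Q'+S for random S.
f_P(D_Q)/f_Q(D_P) = 14346572362380 + 133561766301525*t + 68860728162891*t^2 + 115721317648849*t^3.
Finally e_{101}(P,Q) = 110876390841988 + 4806522916411*t + 107685469864516*t^2 + 49364533399881*t^3.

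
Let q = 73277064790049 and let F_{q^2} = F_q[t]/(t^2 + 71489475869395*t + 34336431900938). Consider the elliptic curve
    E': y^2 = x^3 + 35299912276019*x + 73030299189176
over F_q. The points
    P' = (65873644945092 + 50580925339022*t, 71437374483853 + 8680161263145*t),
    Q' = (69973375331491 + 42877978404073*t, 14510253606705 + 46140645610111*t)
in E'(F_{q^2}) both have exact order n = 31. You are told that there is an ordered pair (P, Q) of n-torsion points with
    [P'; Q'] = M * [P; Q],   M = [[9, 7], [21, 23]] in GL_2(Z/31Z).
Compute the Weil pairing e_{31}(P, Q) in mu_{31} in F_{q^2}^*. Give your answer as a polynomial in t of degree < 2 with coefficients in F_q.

Under M = [[9,7],[21,23]] in GL_2(Z/31), e_{31}(P',Q') = e_{31}(P,Q)^(9*23-7*21 mod 31).
Hence e(P,Q) = e(P',Q')^{15} where 15 = 29^{-1} mod 31.
Run Miller on y^2=x^3+35299912276019*x+73030299189176 over F_{73277064790049}: ladder 11111 (5 bits); e = f_P(D_Q)/f_Q(D_P).
f_P(D_Q)/f_Q(D_P) = 6634897578940 + 30035306637524*t.
Finally e_{31}(P,Q) = 72077990302416 + 36181045307959*t.

72077990302416 + 36181045307959*t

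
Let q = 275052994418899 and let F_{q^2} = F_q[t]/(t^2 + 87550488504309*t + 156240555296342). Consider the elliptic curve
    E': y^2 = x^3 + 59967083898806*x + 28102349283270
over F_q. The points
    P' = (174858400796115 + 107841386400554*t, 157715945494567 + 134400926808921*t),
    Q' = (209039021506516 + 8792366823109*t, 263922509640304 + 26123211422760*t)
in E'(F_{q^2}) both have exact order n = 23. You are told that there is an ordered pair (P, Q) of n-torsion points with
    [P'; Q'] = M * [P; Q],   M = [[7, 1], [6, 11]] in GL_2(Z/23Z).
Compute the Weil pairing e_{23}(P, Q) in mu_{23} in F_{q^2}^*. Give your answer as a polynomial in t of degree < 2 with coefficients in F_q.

111611192141939 + 218812215446153*t

e_{23}(aP+bQ,cP+dQ) = e_{23}(P,Q)^(ad-bc); with (a,b,c,d)=(7,1,6,11) this gives the det-23 law.
Hence e(P,Q) = e(P',Q')^{12} where 12 = 2^{-1} mod 23.
Run Miller on y^2=x^3+59967083898806*x+28102349283270 over F_{275052994418899}: ladder 10111 (5 bits); e = f_P(D_Q)/f_Q(D_P).
e_{23}(P',Q') = 146221194963290 + 226641447928582*t.
Finally e_{23}(P,Q) = 111611192141939 + 218812215446153*t.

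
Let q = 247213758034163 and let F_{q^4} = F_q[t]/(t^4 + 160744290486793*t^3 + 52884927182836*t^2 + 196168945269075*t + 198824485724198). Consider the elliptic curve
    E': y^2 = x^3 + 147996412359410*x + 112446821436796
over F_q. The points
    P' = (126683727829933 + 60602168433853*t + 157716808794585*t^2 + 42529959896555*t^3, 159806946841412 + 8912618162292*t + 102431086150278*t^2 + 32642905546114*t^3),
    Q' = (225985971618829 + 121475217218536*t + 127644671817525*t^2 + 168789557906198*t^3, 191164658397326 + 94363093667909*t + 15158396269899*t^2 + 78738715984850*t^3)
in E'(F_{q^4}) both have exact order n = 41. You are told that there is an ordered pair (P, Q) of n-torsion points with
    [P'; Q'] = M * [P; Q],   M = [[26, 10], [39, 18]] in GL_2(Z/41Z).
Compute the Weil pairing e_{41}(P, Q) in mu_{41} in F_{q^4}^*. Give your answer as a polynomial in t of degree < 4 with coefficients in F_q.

164965696901865 + 70997010498186*t + 19176525947590*t^2 + 145017689559529*t^3

Under M = [[26,10],[39,18]] in GL_2(Z/41), e_{41}(P',Q') = e_{41}(P,Q)^(26*18-10*39 mod 41).
Hence e(P,Q) = e(P',Q')^{10} where 10 = 37^{-1} mod 41.
n = 41 = (101001)_2 (6 bits, wt 3); accumulate f_{41,P'}(Q'+S)/f_{41,P'}(S) along the 5-step ladder.
The quotient is 132513474062750 + 60834353513330*t + 131536262295113*t^2 + 183704430893356*t^3.
Thus e_{41}(P,Q) = 164965696901865 + 70997010498186*t + 19176525947590*t^2 + 145017689559529*t^3.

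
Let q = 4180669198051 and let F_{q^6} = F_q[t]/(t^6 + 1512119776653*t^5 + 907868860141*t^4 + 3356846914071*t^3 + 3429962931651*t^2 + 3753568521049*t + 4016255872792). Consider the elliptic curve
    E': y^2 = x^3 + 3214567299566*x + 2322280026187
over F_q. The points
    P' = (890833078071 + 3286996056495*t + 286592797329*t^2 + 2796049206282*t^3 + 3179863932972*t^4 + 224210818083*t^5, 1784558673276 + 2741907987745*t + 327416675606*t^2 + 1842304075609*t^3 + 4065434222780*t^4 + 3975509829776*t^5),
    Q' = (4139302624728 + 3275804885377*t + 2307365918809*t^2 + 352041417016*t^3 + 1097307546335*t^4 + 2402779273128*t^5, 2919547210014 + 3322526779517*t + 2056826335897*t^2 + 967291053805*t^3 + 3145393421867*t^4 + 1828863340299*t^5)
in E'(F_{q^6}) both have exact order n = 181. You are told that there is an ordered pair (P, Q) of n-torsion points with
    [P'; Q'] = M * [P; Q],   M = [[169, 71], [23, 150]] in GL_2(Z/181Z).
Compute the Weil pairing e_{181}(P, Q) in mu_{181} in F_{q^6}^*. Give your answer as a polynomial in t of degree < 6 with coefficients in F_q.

e_{181} is bilinear + alternating on E[181], so e_{181}(169*P + 71*Q, 23*P + 150*Q) = e_{181}(P,Q)^(169*150-71*23).
det M = 169*150 - 71*23 = 23717 = 6 (mod 181); 6^{-1} = 151 (mod 181).
Miller loop for e_{181} over F_{4180669198051^6}: bits of 181 = 10110101; 7 double steps + 4 add steps, l/v at each.
Result: e(P',Q') = 807620698033 + 723581822461*t + 299534651099*t^2 + 4043121524177*t^3 + 2549340497379*t^4 + 3768078766974*t^5.
Raise to 151: e(P,Q) = 2376171956050 + 1288364988882*t + 1287969984635*t^2 + 2762365661055*t^3 + 1908200251039*t^4 + 1918395087852*t^5 in mu_{181}.

2376171956050 + 1288364988882*t + 1287969984635*t^2 + 2762365661055*t^3 + 1908200251039*t^4 + 1918395087852*t^5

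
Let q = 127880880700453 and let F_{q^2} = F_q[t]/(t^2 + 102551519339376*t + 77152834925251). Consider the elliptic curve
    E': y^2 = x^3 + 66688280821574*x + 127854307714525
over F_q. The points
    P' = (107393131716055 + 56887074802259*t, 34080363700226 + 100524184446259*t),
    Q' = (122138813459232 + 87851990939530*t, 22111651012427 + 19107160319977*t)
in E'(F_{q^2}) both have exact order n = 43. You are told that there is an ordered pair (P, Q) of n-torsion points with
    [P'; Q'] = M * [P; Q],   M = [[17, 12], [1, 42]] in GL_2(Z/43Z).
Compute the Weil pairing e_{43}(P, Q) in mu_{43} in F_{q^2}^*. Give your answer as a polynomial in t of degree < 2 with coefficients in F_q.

37157527730004 + 9077327033288*t

Under M = [[17,12],[1,42]] in GL_2(Z/43), e_{43}(P',Q') = e_{43}(P,Q)^(17*42-12*1 mod 43).
So e_{43}(P,Q) = e_{43}(P',Q')^{40}, since 14*40 = 1 mod 43.
Double-and-add over 101011: 6-1 doublings, 4-1 additions; each step l_{T,T}/v_{2T} or l_{T,P'}/v at Q'+S for random S.
Result: e(P',Q') = 71383476849750 + 77093993501302*t.
Hence e(P,Q) = 37157527730004 + 9077327033288*t in F_{127880880700453^2}^*.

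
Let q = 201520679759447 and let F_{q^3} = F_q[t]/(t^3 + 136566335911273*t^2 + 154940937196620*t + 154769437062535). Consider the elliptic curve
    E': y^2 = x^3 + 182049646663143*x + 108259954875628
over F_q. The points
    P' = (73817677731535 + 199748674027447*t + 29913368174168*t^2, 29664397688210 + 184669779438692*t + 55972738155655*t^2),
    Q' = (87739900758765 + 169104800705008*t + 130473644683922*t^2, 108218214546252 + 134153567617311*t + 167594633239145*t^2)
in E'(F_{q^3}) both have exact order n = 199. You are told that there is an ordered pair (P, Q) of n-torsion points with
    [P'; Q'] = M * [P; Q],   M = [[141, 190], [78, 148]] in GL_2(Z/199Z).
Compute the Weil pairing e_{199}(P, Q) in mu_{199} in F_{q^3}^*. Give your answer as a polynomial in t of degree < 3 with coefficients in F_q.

Alternating bilinearity on E[199] (values in mu_{199} in F_{201520679759447^3}) gives e(P',Q') = e(P,Q)^det(M).
det(M) mod 199 = 78; its inverse in (Z/199)^* is 74 (check: 78*74 mod 199 = 1).
Build f_{199,P'} and f_{199,Q'} via the 8-bit ladder of 199=11000111_2; evaluate at shifted divisors; quotient in F_{201520679759447^3}.
The quotient is 146685917299099 + 56442260556901*t + 73911822545534*t^2.
e_{199}(P,Q) = (146685917299099 + 56442260556901*t + 73911822545534*t^2)^{74} = 138565509757606 + 174776424506762*t + 73200050635693*t^2.

138565509757606 + 174776424506762*t + 73200050635693*t^2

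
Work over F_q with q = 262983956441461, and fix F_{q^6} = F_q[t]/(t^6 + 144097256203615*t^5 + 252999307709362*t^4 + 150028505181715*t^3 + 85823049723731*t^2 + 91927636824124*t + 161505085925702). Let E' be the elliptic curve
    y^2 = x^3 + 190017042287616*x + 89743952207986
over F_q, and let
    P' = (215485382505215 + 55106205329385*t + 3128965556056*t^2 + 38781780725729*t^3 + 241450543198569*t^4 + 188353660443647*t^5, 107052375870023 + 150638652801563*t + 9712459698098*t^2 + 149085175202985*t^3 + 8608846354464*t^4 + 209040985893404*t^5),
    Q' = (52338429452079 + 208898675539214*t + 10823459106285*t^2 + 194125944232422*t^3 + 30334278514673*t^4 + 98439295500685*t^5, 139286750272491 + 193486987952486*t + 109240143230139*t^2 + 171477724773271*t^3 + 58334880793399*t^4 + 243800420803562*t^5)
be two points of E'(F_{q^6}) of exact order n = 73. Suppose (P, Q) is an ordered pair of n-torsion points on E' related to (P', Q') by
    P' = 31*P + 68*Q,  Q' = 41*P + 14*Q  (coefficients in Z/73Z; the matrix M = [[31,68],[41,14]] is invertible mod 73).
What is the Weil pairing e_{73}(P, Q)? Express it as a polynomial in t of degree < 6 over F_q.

Under M = [[31,68],[41,14]] in GL_2(Z/73), e_{73}(P',Q') = e_{73}(P,Q)^(31*14-68*41 mod 73).
det(M) mod 73 = 55; its inverse in (Z/73)^* is 4 (check: 55*4 mod 73 = 1).
7-bit Miller (1001001) on E'/F_{262983956441461} with a'=190017042287616, b'=89743952207986: accumulate tangent/chord ratios at Q'+S and P'+S'.
e_{73}(P',Q') = 211192134348654 + 239365160097891*t + 172693767520439*t^2 + 36878073540894*t^3 + 49481490113303*t^4 + 51903093618720*t^5.
Raise to 4: e(P,Q) = 150913382267345 + 154648576004638*t + 103895399725151*t^2 + 244773603396946*t^3 + 19477211359208*t^4 + 214867388115490*t^5 in mu_{73}.

150913382267345 + 154648576004638*t + 103895399725151*t^2 + 244773603396946*t^3 + 19477211359208*t^4 + 214867388115490*t^5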